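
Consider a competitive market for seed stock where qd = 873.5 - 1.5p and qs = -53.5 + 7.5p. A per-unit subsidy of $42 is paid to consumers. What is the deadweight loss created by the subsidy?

Pre-subsidy: 873.5 - 1.5p = -53.5 + 7.5p gives p* = 103, q* = 719.
With the rebate, buyers effectively pay pb = ps − 42, where ps is the price sellers receive.
Demand in terms of ps becomes qd = 873.5 − 1.5(ps − 42) = 936.5 - 1.5ps. Setting this equal to supply: 936.5 - 1.5ps = -53.5 + 7.5ps, so ps = 110.
Buyers pay pb = 110 − 42 = 68; q' = -53.5 + 7.5·110 = 771.5.
The subsidy expands output by 771.5 − 719 = 52.5 past the efficient level; on those units the gap between marginal cost and willingness to pay runs from 0 up to 42.
DWL = ½ × 42 × 52.5 = 1102.5.

Deadweight loss = $1102.5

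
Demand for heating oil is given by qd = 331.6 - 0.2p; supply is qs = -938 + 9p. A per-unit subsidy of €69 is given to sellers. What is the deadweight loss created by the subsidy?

Deadweight loss = €465.75

Pre-subsidy: 331.6 - 0.2p = -938 + 9p gives p* = 138, q* = 304.
With the subsidy, sellers receive ps = pb + 69 for each unit, where pb is the price buyers pay.
Supply in terms of pb becomes qs = -938 + 9(pb + 69) = -317 + 9pb. Setting this equal to demand: 331.6 - 0.2pb = -317 + 9pb, so pb = 70.5.
Sellers receive ps = 70.5 + 69 = 139.5; q' = 331.6 − 0.2·70.5 = 317.5.
The subsidy expands output by 317.5 − 304 = 13.5 past the efficient level; on those units the gap between marginal cost and willingness to pay runs from 0 up to 69.
DWL = ½ × 69 × 13.5 = 465.75.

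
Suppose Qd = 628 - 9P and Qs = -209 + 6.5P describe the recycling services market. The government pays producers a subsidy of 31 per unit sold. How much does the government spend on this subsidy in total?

Pre-subsidy: 628 - 9P = -209 + 6.5P gives P* = 54, Q* = 142.
With the subsidy, sellers receive Ps = Pb + 31 for each unit, where Pb is the price buyers pay.
Supply in terms of Pb becomes Qs = -209 + 6.5(Pb + 31) = -7.5 + 6.5Pb. Setting this equal to demand: 628 - 9Pb = -7.5 + 6.5Pb, so Pb = 41.
Sellers receive Ps = 41 + 31 = 72; Q' = 628 − 9·41 = 259.
Government outlay = subsidy × quantity = 31 × 259 = 8029.

Government cost = 8029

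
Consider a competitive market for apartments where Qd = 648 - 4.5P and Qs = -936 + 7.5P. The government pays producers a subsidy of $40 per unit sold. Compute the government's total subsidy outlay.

Government cost = $6660

Pre-subsidy: 648 - 4.5P = -936 + 7.5P gives P* = 132, Q* = 54.
With the subsidy, sellers receive Ps = Pb + 40 for each unit, where Pb is the price buyers pay.
Supply in terms of Pb becomes Qs = -936 + 7.5(Pb + 40) = -636 + 7.5Pb. Setting this equal to demand: 648 - 4.5Pb = -636 + 7.5Pb, so Pb = 107.
Sellers receive Ps = 107 + 40 = 147; Q' = 648 − 4.5·107 = 166.5.
Government outlay = subsidy × quantity = 40 × 166.5 = 6660.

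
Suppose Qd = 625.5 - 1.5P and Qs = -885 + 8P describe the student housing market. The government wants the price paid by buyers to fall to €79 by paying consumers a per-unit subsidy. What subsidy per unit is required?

At a buyer price of 79, quantity demanded is 625.5 − 1.5·79 = 507.
Sellers supply 507 only when they receive Ps with -885 + 8·Ps = 507, i.e. Ps = 174.
s = Ps − Pb = 174 − 79 = 95.

Required subsidy s = €95 per unit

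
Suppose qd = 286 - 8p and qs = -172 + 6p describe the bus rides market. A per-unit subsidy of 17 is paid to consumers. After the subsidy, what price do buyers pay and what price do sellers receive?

Buyers pay 178/7; sellers receive 297/7

Pre-subsidy: 286 - 8p = -172 + 6p gives p* = 229/7, q* = 170/7.
With the rebate, buyers effectively pay pb = ps − 17, where ps is the price sellers receive.
Demand in terms of ps becomes qd = 286 − 8(ps − 17) = 422 - 8ps. Setting this equal to supply: 422 - 8ps = -172 + 6ps, so ps = 297/7.
Buyers pay pb = 297/7 − 17 = 178/7; q' = -172 + 6·(297/7) = 578/7.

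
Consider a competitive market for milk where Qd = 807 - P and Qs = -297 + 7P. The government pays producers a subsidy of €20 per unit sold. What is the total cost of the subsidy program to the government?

Government cost = €13730

Pre-subsidy: 807 - P = -297 + 7P gives P* = 138, Q* = 669.
With the subsidy, sellers receive Ps = Pb + 20 for each unit, where Pb is the price buyers pay.
Supply in terms of Pb becomes Qs = -297 + 7(Pb + 20) = -157 + 7Pb. Setting this equal to demand: 807 - Pb = -157 + 7Pb, so Pb = 120.5.
Sellers receive Ps = 120.5 + 20 = 140.5; Q' = 807 − 1·120.5 = 686.5.
Government outlay = subsidy × quantity = 20 × 686.5 = 13730.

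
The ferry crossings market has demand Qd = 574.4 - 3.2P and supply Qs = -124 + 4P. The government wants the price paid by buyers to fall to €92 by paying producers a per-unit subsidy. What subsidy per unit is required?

Required subsidy s = €9 per unit

At a buyer price of 92, quantity demanded is 574.4 − 3.2·92 = 280.
Sellers supply 280 only when they receive Ps with -124 + 4·Ps = 280, i.e. Ps = 101.
s = Ps − Pb = 101 − 92 = 9.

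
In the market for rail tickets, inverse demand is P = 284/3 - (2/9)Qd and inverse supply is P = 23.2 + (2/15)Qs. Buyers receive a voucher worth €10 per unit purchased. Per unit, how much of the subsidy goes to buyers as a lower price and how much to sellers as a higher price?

Buyers gain €6.25 per unit; sellers gain €3.75 per unit

Pre-subsidy: 284/3 - (2/9)Q = 23.2 + (2/15)Q gives Q* = 201 and P* = 50.
With the rebate, buyers effectively pay Pb = Ps − 10, where Ps is the price sellers receive.
On the curves, Pb = 284/3 - (2/9)Q and Ps = 23.2 + (2/15)Q; the wedge Ps − Pb = 10 gives 23.2 + (2/15)Q − (284/3 - (2/9)Q) = 10, so Q' = 229.125.
Then Pb = 284/3 − (2/9)·229.125 = 43.75 and Ps = 23.2 + (2/15)·229.125 = 53.75.
Buyers' price falls by P* − Pb = 50 − 43.75 = 6.25; sellers' price rises by Ps − P* = 53.75 − 50 = 3.75.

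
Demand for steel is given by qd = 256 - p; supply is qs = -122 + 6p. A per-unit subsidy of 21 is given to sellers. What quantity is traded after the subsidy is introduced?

q' = 220

Pre-subsidy: 256 - p = -122 + 6p gives p* = 54, q* = 202.
With the subsidy, sellers receive ps = pb + 21 for each unit, where pb is the price buyers pay.
Supply in terms of pb becomes qs = -122 + 6(pb + 21) = 4 + 6pb. Setting this equal to demand: 256 - pb = 4 + 6pb, so pb = 36.
Sellers receive ps = 36 + 21 = 57; q' = 256 − 1·36 = 220.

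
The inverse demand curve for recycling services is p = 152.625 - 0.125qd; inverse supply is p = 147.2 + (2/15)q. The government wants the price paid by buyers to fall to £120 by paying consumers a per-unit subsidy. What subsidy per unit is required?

At a buyer price of 120, quantity demanded is 1221 − 8·120 = 261.
Sellers supply 261 only when they receive ps = 147.2 + (2/15)·261 = 182.
s = ps − pb = 182 − 120 = 62.

Required subsidy s = £62 per unit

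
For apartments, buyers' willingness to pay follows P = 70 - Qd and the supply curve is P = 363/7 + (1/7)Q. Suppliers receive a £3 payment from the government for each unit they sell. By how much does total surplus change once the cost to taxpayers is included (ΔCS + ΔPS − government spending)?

Net change in total surplus = -£3.9375

Pre-subsidy: 70 - Q = 363/7 + (1/7)Q gives Q* = 15.875 and P* = 54.125.
With the subsidy, sellers receive Ps = Pb + 3 for each unit, where Pb is the price buyers pay.
On the curves, Pb = 70 - Q and Ps = 363/7 + (1/7)Q; the wedge Ps − Pb = 3 gives 363/7 + (1/7)Q − (70 - Q) = 3, so Q' = 18.5.
Then Pb = 70 − 1·18.5 = 51.5 and Ps = 363/7 + (1/7)·18.5 = 54.5.
ΔCS = ½(15.875 + 18.5)(54.125 − 51.5) = 45.1171875; ΔPS = ½(15.875 + 18.5)(54.5 − 54.125) = 6.4453125.
Government spending = 3 × 18.5 = 55.5.
Net change = 45.1171875 + 6.4453125 − 55.5 = -3.9375. The loss equals the DWL triangle ½·3·2.625.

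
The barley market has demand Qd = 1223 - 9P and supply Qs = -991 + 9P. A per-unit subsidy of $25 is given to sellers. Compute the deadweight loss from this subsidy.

Pre-subsidy: 1223 - 9P = -991 + 9P gives P* = 123, Q* = 116.
With the subsidy, sellers receive Ps = Pb + 25 for each unit, where Pb is the price buyers pay.
Supply in terms of Pb becomes Qs = -991 + 9(Pb + 25) = -766 + 9Pb. Setting this equal to demand: 1223 - 9Pb = -766 + 9Pb, so Pb = 110.5.
Sellers receive Ps = 110.5 + 25 = 135.5; Q' = 1223 − 9·110.5 = 228.5.
The subsidy expands output by 228.5 − 116 = 112.5 past the efficient level; on those units the gap between marginal cost and willingness to pay runs from 0 up to 25.
DWL = ½ × 25 × 112.5 = 1406.25.

Deadweight loss = $1406.25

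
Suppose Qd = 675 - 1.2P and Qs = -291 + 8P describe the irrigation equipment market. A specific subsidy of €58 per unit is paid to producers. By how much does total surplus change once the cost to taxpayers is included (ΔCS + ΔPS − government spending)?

Pre-subsidy: 675 - 1.2P = -291 + 8P gives P* = 105, Q* = 549.
With the subsidy, sellers receive Ps = Pb + 58 for each unit, where Pb is the price buyers pay.
Supply in terms of Pb becomes Qs = -291 + 8(Pb + 58) = 173 + 8Pb. Setting this equal to demand: 675 - 1.2Pb = 173 + 8Pb, so Pb = 1255/23.
Sellers receive Ps = 1255/23 + 58 = 2589/23; Q' = 675 − 1.2·(1255/23) = 14019/23.
ΔCS = ½(549 + 14019/23)(105 − 1255/23) = 15454680/529; ΔPS = ½(549 + 14019/23)(2589/23 − 105) = 2318202/529.
Government spending = 58 × 14019/23 = 813102/23.
Net change = 15454680/529 + 2318202/529 − 813102/23 = -40368/23. The loss equals the DWL triangle ½·58·1392/23.

Net change in total surplus = -40368/23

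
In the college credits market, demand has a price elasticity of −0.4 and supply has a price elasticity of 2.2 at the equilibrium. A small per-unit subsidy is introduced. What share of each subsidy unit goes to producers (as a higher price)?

Producer share = 2/13

For a small subsidy around the equilibrium, the benefit split depends on the relative slopes, which at a point are proportional to the elasticities.
Buyer share = εs/(εs + |εd|) = 2.2/(2.2 + 0.4) = 11/13; seller share = |εd|/(εs + |εd|) = 2/13.
So producers capture 2/13 of the subsidy.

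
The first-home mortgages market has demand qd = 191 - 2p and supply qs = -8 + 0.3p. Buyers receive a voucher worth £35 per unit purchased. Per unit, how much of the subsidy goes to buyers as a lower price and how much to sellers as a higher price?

Pre-subsidy: 191 - 2p = -8 + 0.3p gives p* = 1990/23, q* = 413/23.
With the rebate, buyers effectively pay pb = ps − 35, where ps is the price sellers receive.
Demand in terms of ps becomes qd = 191 − 2(ps − 35) = 261 - 2ps. Setting this equal to supply: 261 - 2ps = -8 + 0.3ps, so ps = 2690/23.
Buyers pay pb = 2690/23 − 35 = 1885/23; q' = -8 + 0.3·(2690/23) = 623/23.
Buyers' price falls by p* − pb = 1990/23 − 1885/23 = 105/23; sellers' price rises by ps − p* = 2690/23 − 1990/23 = 700/23.

Buyers gain 105/23 per unit; sellers gain 700/23 per unit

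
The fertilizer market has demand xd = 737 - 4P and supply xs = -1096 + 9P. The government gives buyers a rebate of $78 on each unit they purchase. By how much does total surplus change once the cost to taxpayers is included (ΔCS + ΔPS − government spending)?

Net change in total surplus = -$8424

Pre-subsidy: 737 - 4P = -1096 + 9P gives P* = 141, x* = 173.
With the rebate, buyers effectively pay Pb = Ps − 78, where Ps is the price sellers receive.
Demand in terms of Ps becomes xd = 737 − 4(Ps − 78) = 1049 - 4Ps. Setting this equal to supply: 1049 - 4Ps = -1096 + 9Ps, so Ps = 165.
Buyers pay Pb = 165 − 78 = 87; x' = -1096 + 9·165 = 389.
ΔCS = ½(173 + 389)(141 − 87) = 15174; ΔPS = ½(173 + 389)(165 − 141) = 6744.
Government spending = 78 × 389 = 30342.
Net change = 15174 + 6744 − 30342 = -8424. The loss equals the DWL triangle ½·78·216.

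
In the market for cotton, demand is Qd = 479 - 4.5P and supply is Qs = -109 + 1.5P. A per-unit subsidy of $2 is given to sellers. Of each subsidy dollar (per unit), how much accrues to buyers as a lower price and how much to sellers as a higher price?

Buyers gain $0.5 per unit; sellers gain $1.5 per unit

Pre-subsidy: 479 - 4.5P = -109 + 1.5P gives P* = 98, Q* = 38.
With the subsidy, sellers receive Ps = Pb + 2 for each unit, where Pb is the price buyers pay.
Supply in terms of Pb becomes Qs = -109 + 1.5(Pb + 2) = -106 + 1.5Pb. Setting this equal to demand: 479 - 4.5Pb = -106 + 1.5Pb, so Pb = 97.5.
Sellers receive Ps = 97.5 + 2 = 99.5; Q' = 479 − 4.5·97.5 = 40.25.
Buyers' price falls by P* − Pb = 98 − 97.5 = 0.5; sellers' price rises by Ps − P* = 99.5 − 98 = 1.5.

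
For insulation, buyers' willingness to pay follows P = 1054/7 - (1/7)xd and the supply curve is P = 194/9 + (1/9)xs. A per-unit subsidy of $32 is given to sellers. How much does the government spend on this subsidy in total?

Pre-subsidy: 1054/7 - (1/7)x = 194/9 + (1/9)x gives x* = 508 and P* = 78.
With the subsidy, sellers receive Ps = Pb + 32 for each unit, where Pb is the price buyers pay.
On the curves, Pb = 1054/7 - (1/7)x and Ps = 194/9 + (1/9)x; the wedge Ps − Pb = 32 gives 194/9 + (1/9)x − (1054/7 - (1/7)x) = 32, so x' = 634.
Then Pb = 1054/7 − (1/7)·634 = 60 and Ps = 194/9 + (1/9)·634 = 92.
Government outlay = subsidy × quantity = 32 × 634 = 20288.

Government cost = $20288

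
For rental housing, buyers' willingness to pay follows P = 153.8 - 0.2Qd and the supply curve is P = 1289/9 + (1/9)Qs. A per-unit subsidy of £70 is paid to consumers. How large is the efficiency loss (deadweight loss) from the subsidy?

Deadweight loss = £7875

Pre-subsidy: 153.8 - 0.2Q = 1289/9 + (1/9)Q gives Q* = 34 and P* = 147.
With the rebate, buyers effectively pay Pb = Ps − 70, where Ps is the price sellers receive.
On the curves, Pb = 153.8 - 0.2Q and Ps = 1289/9 + (1/9)Q; the wedge Ps − Pb = 70 gives 1289/9 + (1/9)Q − (153.8 - 0.2Q) = 70, so Q' = 259.
Then Pb = 153.8 − 0.2·259 = 102 and Ps = 1289/9 + (1/9)·259 = 172.
The subsidy expands output by 259 − 34 = 225 past the efficient level; on those units the gap between marginal cost and willingness to pay runs from 0 up to 70.
DWL = ½ × 70 × 225 = 7875.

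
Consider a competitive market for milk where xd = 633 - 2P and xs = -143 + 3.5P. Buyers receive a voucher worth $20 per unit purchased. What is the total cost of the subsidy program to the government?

Government cost = 82780/11

Pre-subsidy: 633 - 2P = -143 + 3.5P gives P* = 1552/11, x* = 3859/11.
With the rebate, buyers effectively pay Pb = Ps − 20, where Ps is the price sellers receive.
Demand in terms of Ps becomes xd = 633 − 2(Ps − 20) = 673 - 2Ps. Setting this equal to supply: 673 - 2Ps = -143 + 3.5Ps, so Ps = 1632/11.
Buyers pay Pb = 1632/11 − 20 = 1412/11; x' = -143 + 3.5·(1632/11) = 4139/11.
Government outlay = subsidy × quantity = 20 × 4139/11 = 82780/11.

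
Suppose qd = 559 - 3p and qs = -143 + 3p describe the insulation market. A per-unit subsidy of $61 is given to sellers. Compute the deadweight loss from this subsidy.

Deadweight loss = $2790.75

Pre-subsidy: 559 - 3p = -143 + 3p gives p* = 117, q* = 208.
With the subsidy, sellers receive ps = pb + 61 for each unit, where pb is the price buyers pay.
Supply in terms of pb becomes qs = -143 + 3(pb + 61) = 40 + 3pb. Setting this equal to demand: 559 - 3pb = 40 + 3pb, so pb = 86.5.
Sellers receive ps = 86.5 + 61 = 147.5; q' = 559 − 3·86.5 = 299.5.
The subsidy expands output by 299.5 − 208 = 91.5 past the efficient level; on those units the gap between marginal cost and willingness to pay runs from 0 up to 61.
DWL = ½ × 61 × 91.5 = 2790.75.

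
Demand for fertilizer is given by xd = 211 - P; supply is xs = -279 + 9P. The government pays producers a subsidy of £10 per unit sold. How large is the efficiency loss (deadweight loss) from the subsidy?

Pre-subsidy: 211 - P = -279 + 9P gives P* = 49, x* = 162.
With the subsidy, sellers receive Ps = Pb + 10 for each unit, where Pb is the price buyers pay.
Supply in terms of Pb becomes xs = -279 + 9(Pb + 10) = -189 + 9Pb. Setting this equal to demand: 211 - Pb = -189 + 9Pb, so Pb = 40.
Sellers receive Ps = 40 + 10 = 50; x' = 211 − 1·40 = 171.
The subsidy expands output by 171 − 162 = 9 past the efficient level; on those units the gap between marginal cost and willingness to pay runs from 0 up to 10.
DWL = ½ × 10 × 9 = 45.

Deadweight loss = £45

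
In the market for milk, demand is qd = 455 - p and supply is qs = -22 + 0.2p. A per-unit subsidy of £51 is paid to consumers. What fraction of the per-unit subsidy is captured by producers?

Producer share = 5/6

Pre-subsidy: 455 - p = -22 + 0.2p gives p* = 397.5, q* = 57.5.
With the rebate, buyers effectively pay pb = ps − 51, where ps is the price sellers receive.
Demand in terms of ps becomes qd = 455 − 1(ps − 51) = 506 - ps. Setting this equal to supply: 506 - ps = -22 + 0.2ps, so ps = 440.
Buyers pay pb = 440 − 51 = 389; q' = -22 + 0.2·440 = 66.
Buyers' price falls by p* − pb = 397.5 − 389 = 8.5; sellers' price rises by ps − p* = 440 − 397.5 = 42.5.
So producers capture 42.5/51 = 5/6 of each unit of subsidy.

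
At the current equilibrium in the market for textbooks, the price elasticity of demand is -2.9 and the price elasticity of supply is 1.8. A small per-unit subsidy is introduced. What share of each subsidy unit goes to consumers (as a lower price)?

For a small subsidy around the equilibrium, the benefit split depends on the relative slopes, which at a point are proportional to the elasticities.
Buyer share = εs/(εs + |εd|) = 1.8/(1.8 + 2.9) = 18/47; seller share = |εd|/(εs + |εd|) = 29/47.

Consumer share = 18/47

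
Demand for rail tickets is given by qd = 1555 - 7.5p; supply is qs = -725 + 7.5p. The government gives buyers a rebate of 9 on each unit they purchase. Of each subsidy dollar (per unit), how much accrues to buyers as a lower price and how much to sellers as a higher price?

Pre-subsidy: 1555 - 7.5p = -725 + 7.5p gives p* = 152, q* = 415.
With the rebate, buyers effectively pay pb = ps − 9, where ps is the price sellers receive.
Demand in terms of ps becomes qd = 1555 − 7.5(ps − 9) = 1622.5 - 7.5ps. Setting this equal to supply: 1622.5 - 7.5ps = -725 + 7.5ps, so ps = 156.5.
Buyers pay pb = 156.5 − 9 = 147.5; q' = -725 + 7.5·156.5 = 448.75.
Buyers' price falls by p* − pb = 152 − 147.5 = 4.5; sellers' price rises by ps − p* = 156.5 − 152 = 4.5.

Buyers gain 4.5 per unit; sellers gain 4.5 per unit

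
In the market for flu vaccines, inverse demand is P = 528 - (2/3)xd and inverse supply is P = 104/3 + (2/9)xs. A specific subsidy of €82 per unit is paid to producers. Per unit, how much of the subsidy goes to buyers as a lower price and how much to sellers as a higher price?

Pre-subsidy: 528 - (2/3)x = 104/3 + (2/9)x gives x* = 555 and P* = 158.
With the subsidy, sellers receive Ps = Pb + 82 for each unit, where Pb is the price buyers pay.
On the curves, Pb = 528 - (2/3)x and Ps = 104/3 + (2/9)x; the wedge Ps − Pb = 82 gives 104/3 + (2/9)x − (528 - (2/3)x) = 82, so x' = 647.25.
Then Pb = 528 − (2/3)·647.25 = 96.5 and Ps = 104/3 + (2/9)·647.25 = 178.5.
Buyers' price falls by P* − Pb = 158 − 96.5 = 61.5; sellers' price rises by Ps − P* = 178.5 − 158 = 20.5.

Buyers gain €61.5 per unit; sellers gain €20.5 per unit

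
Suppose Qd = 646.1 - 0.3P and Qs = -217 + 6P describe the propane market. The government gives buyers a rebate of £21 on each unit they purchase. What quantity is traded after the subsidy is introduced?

Q' = 611

Pre-subsidy: 646.1 - 0.3P = -217 + 6P gives P* = 137, Q* = 605.
With the rebate, buyers effectively pay Pb = Ps − 21, where Ps is the price sellers receive.
Demand in terms of Ps becomes Qd = 646.1 − 0.3(Ps − 21) = 652.4 - 0.3Ps. Setting this equal to supply: 652.4 - 0.3Ps = -217 + 6Ps, so Ps = 138.
Buyers pay Pb = 138 − 21 = 117; Q' = -217 + 6·138 = 611.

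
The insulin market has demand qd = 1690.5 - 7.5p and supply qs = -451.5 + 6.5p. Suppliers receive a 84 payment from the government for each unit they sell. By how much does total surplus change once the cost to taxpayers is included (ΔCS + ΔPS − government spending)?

Pre-subsidy: 1690.5 - 7.5p = -451.5 + 6.5p gives p* = 153, q* = 543.
With the subsidy, sellers receive ps = pb + 84 for each unit, where pb is the price buyers pay.
Supply in terms of pb becomes qs = -451.5 + 6.5(pb + 84) = 94.5 + 6.5pb. Setting this equal to demand: 1690.5 - 7.5pb = 94.5 + 6.5pb, so pb = 114.
Sellers receive ps = 114 + 84 = 198; q' = 1690.5 − 7.5·114 = 835.5.
ΔCS = ½(543 + 835.5)(153 − 114) = 26880.75; ΔPS = ½(543 + 835.5)(198 − 153) = 31016.25.
Government spending = 84 × 835.5 = 70182.
Net change = 26880.75 + 31016.25 − 70182 = -12285. The loss equals the DWL triangle ½·84·292.5.

Net change in total surplus = -12285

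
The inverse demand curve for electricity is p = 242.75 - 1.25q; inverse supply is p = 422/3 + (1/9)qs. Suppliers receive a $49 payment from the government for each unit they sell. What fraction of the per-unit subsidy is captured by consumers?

Pre-subsidy: 242.75 - 1.25q = 422/3 + (1/9)q gives q* = 75 and p* = 149.
With the subsidy, sellers receive ps = pb + 49 for each unit, where pb is the price buyers pay.
On the curves, pb = 242.75 - 1.25q and ps = 422/3 + (1/9)q; the wedge ps − pb = 49 gives 422/3 + (1/9)q − (242.75 - 1.25q) = 49, so q' = 111.
Then pb = 242.75 − 1.25·111 = 104 and ps = 422/3 + (1/9)·111 = 153.
Buyers' price falls by p* − pb = 149 − 104 = 45; sellers' price rises by ps − p* = 153 − 149 = 4.
So consumers capture 45/49 = 45/49 of each unit of subsidy.

Consumer share = 45/49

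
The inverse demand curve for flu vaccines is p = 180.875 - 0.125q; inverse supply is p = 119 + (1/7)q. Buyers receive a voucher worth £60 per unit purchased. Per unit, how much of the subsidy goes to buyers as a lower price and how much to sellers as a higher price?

Pre-subsidy: 180.875 - 0.125q = 119 + (1/7)q gives q* = 231 and p* = 152.
With the rebate, buyers effectively pay pb = ps − 60, where ps is the price sellers receive.
On the curves, pb = 180.875 - 0.125q and ps = 119 + (1/7)q; the wedge ps − pb = 60 gives 119 + (1/7)q − (180.875 - 0.125q) = 60, so q' = 455.
Then pb = 180.875 − 0.125·455 = 124 and ps = 119 + (1/7)·455 = 184.
Buyers' price falls by p* − pb = 152 − 124 = 28; sellers' price rises by ps − p* = 184 − 152 = 32.

Buyers gain £28 per unit; sellers gain £32 per unit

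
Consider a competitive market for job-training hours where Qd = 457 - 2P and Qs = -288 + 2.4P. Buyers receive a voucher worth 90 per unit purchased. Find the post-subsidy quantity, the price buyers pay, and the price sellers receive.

Pre-subsidy: 457 - 2P = -288 + 2.4P gives P* = 3725/22, Q* = 1302/11.
With the rebate, buyers effectively pay Pb = Ps − 90, where Ps is the price sellers receive.
Demand in terms of Ps becomes Qd = 457 − 2(Ps − 90) = 637 - 2Ps. Setting this equal to supply: 637 - 2Ps = -288 + 2.4Ps, so Ps = 4625/22.
Buyers pay Pb = 4625/22 − 90 = 2645/22; Q' = -288 + 2.4·(4625/22) = 2382/11.

Q' = 2382/11; buyers pay 2645/22; sellers receive 4625/22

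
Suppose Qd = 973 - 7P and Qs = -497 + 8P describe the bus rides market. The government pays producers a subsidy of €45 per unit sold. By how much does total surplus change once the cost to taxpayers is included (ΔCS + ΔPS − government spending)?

Net change in total surplus = -€3780

Pre-subsidy: 973 - 7P = -497 + 8P gives P* = 98, Q* = 287.
With the subsidy, sellers receive Ps = Pb + 45 for each unit, where Pb is the price buyers pay.
Supply in terms of Pb becomes Qs = -497 + 8(Pb + 45) = -137 + 8Pb. Setting this equal to demand: 973 - 7Pb = -137 + 8Pb, so Pb = 74.
Sellers receive Ps = 74 + 45 = 119; Q' = 973 − 7·74 = 455.
ΔCS = ½(287 + 455)(98 − 74) = 8904; ΔPS = ½(287 + 455)(119 − 98) = 7791.
Government spending = 45 × 455 = 20475.
Net change = 8904 + 7791 − 20475 = -3780. The loss equals the DWL triangle ½·45·168.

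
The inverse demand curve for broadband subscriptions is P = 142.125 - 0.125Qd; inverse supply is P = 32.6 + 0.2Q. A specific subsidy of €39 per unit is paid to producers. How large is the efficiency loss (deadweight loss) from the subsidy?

Pre-subsidy: 142.125 - 0.125Q = 32.6 + 0.2Q gives Q* = 337 and P* = 100.
With the subsidy, sellers receive Ps = Pb + 39 for each unit, where Pb is the price buyers pay.
On the curves, Pb = 142.125 - 0.125Q and Ps = 32.6 + 0.2Q; the wedge Ps − Pb = 39 gives 32.6 + 0.2Q − (142.125 - 0.125Q) = 39, so Q' = 457.
Then Pb = 142.125 − 0.125·457 = 85 and Ps = 32.6 + 0.2·457 = 124.
The subsidy expands output by 457 − 337 = 120 past the efficient level; on those units the gap between marginal cost and willingness to pay runs from 0 up to 39.
DWL = ½ × 39 × 120 = 2340.

Deadweight loss = €2340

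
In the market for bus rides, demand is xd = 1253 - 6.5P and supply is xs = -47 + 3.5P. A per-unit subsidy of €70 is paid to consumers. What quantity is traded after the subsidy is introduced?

Pre-subsidy: 1253 - 6.5P = -47 + 3.5P gives P* = 130, x* = 408.
With the rebate, buyers effectively pay Pb = Ps − 70, where Ps is the price sellers receive.
Demand in terms of Ps becomes xd = 1253 − 6.5(Ps − 70) = 1708 - 6.5Ps. Setting this equal to supply: 1708 - 6.5Ps = -47 + 3.5Ps, so Ps = 175.5.
Buyers pay Pb = 175.5 − 70 = 105.5; x' = -47 + 3.5·175.5 = 567.25.

x' = 567.25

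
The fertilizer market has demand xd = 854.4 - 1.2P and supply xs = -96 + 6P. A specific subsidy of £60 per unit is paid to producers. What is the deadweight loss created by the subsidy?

Pre-subsidy: 854.4 - 1.2P = -96 + 6P gives P* = 132, x* = 696.
With the subsidy, sellers receive Ps = Pb + 60 for each unit, where Pb is the price buyers pay.
Supply in terms of Pb becomes xs = -96 + 6(Pb + 60) = 264 + 6Pb. Setting this equal to demand: 854.4 - 1.2Pb = 264 + 6Pb, so Pb = 82.
Sellers receive Ps = 82 + 60 = 142; x' = 854.4 − 1.2·82 = 756.
The subsidy expands output by 756 − 696 = 60 past the efficient level; on those units the gap between marginal cost and willingness to pay runs from 0 up to 60.
DWL = ½ × 60 × 60 = 1800.

Deadweight loss = £1800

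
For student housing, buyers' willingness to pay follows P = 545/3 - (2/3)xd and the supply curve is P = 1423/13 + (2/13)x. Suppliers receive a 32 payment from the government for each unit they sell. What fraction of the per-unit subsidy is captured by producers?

Pre-subsidy: 545/3 - (2/3)x = 1423/13 + (2/13)x gives x* = 88 and P* = 123.
With the subsidy, sellers receive Ps = Pb + 32 for each unit, where Pb is the price buyers pay.
On the curves, Pb = 545/3 - (2/3)x and Ps = 1423/13 + (2/13)x; the wedge Ps − Pb = 32 gives 1423/13 + (2/13)x − (545/3 - (2/3)x) = 32, so x' = 127.
Then Pb = 545/3 − (2/3)·127 = 97 and Ps = 1423/13 + (2/13)·127 = 129.
Buyers' price falls by P* − Pb = 123 − 97 = 26; sellers' price rises by Ps − P* = 129 − 123 = 6.
So producers capture 6/32 = 0.1875 of each unit of subsidy.

Producer share = 0.1875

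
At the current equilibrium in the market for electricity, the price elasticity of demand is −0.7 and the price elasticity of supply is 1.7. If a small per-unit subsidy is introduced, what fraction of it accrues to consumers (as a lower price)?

Consumer share = 17/24

For a small subsidy around the equilibrium, the benefit split depends on the relative slopes, which at a point are proportional to the elasticities.
Buyer share = εs/(εs + |εd|) = 1.7/(1.7 + 0.7) = 17/24; seller share = |εd|/(εs + |εd|) = 7/24.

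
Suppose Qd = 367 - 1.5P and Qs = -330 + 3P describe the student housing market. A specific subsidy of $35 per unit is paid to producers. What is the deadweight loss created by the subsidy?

Pre-subsidy: 367 - 1.5P = -330 + 3P gives P* = 1394/9, Q* = 404/3.
With the subsidy, sellers receive Ps = Pb + 35 for each unit, where Pb is the price buyers pay.
Supply in terms of Pb becomes Qs = -330 + 3(Pb + 35) = -225 + 3Pb. Setting this equal to demand: 367 - 1.5Pb = -225 + 3Pb, so Pb = 1184/9.
Sellers receive Ps = 1184/9 + 35 = 1499/9; Q' = 367 − 1.5·(1184/9) = 509/3.
The subsidy expands output by 509/3 − 404/3 = 35 past the efficient level; on those units the gap between marginal cost and willingness to pay runs from 0 up to 35.
DWL = ½ × 35 × 35 = 612.5.

Deadweight loss = $612.5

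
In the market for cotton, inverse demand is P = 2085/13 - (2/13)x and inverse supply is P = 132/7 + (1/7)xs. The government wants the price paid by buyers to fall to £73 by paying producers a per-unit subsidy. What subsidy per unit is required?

Required subsidy s = £27 per unit

At a buyer price of 73, quantity demanded is 1042.5 − 6.5·73 = 568.
Sellers supply 568 only when they receive Ps = 132/7 + (1/7)·568 = 100.
s = Ps − Pb = 100 − 73 = 27.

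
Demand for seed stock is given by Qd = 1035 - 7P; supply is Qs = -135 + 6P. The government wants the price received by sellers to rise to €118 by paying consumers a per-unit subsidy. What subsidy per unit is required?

Required subsidy s = €52 per unit

At a seller price of 118, quantity supplied is -135 + 6·118 = 573.
Buyers absorb 573 only when they pay Pb with 1035 − 7·Pb = 573, i.e. Pb = 66.
s = Ps − Pb = 118 − 66 = 52.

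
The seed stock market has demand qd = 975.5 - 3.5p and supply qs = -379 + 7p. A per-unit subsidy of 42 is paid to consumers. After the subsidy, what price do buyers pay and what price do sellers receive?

Pre-subsidy: 975.5 - 3.5p = -379 + 7p gives p* = 129, q* = 524.
With the rebate, buyers effectively pay pb = ps − 42, where ps is the price sellers receive.
Demand in terms of ps becomes qd = 975.5 − 3.5(ps − 42) = 1122.5 - 3.5ps. Setting this equal to supply: 1122.5 - 3.5ps = -379 + 7ps, so ps = 143.
Buyers pay pb = 143 − 42 = 101; q' = -379 + 7·143 = 622.

Buyers pay 101; sellers receive 143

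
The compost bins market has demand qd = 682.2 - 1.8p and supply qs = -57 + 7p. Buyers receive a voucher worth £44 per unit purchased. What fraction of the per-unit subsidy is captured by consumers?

Pre-subsidy: 682.2 - 1.8p = -57 + 7p gives p* = 84, q* = 531.
With the rebate, buyers effectively pay pb = ps − 44, where ps is the price sellers receive.
Demand in terms of ps becomes qd = 682.2 − 1.8(ps − 44) = 761.4 - 1.8ps. Setting this equal to supply: 761.4 - 1.8ps = -57 + 7ps, so ps = 93.
Buyers pay pb = 93 − 44 = 49; q' = -57 + 7·93 = 594.
Buyers' price falls by p* − pb = 84 − 49 = 35; sellers' price rises by ps − p* = 93 − 84 = 9.
So consumers capture 35/44 = 35/44 of each unit of subsidy.

Consumer share = 35/44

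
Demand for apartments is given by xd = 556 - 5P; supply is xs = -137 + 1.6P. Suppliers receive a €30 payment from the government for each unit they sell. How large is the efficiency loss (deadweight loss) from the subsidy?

Pre-subsidy: 556 - 5P = -137 + 1.6P gives P* = 105, x* = 31.
With the subsidy, sellers receive Ps = Pb + 30 for each unit, where Pb is the price buyers pay.
Supply in terms of Pb becomes xs = -137 + 1.6(Pb + 30) = -89 + 1.6Pb. Setting this equal to demand: 556 - 5Pb = -89 + 1.6Pb, so Pb = 1075/11.
Sellers receive Ps = 1075/11 + 30 = 1405/11; x' = 556 − 5·(1075/11) = 741/11.
The subsidy expands output by 741/11 − 31 = 400/11 past the efficient level; on those units the gap between marginal cost and willingness to pay runs from 0 up to 30.
DWL = ½ × 30 × 400/11 = 6000/11.

Deadweight loss = 6000/11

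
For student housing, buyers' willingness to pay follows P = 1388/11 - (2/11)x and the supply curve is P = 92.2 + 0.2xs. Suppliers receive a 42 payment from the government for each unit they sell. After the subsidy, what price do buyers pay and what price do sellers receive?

Pre-subsidy: 1388/11 - (2/11)x = 92.2 + 0.2x gives x* = 89 and P* = 110.
With the subsidy, sellers receive Ps = Pb + 42 for each unit, where Pb is the price buyers pay.
On the curves, Pb = 1388/11 - (2/11)x and Ps = 92.2 + 0.2x; the wedge Ps − Pb = 42 gives 92.2 + 0.2x − (1388/11 - (2/11)x) = 42, so x' = 199.
Then Pb = 1388/11 − (2/11)·199 = 90 and Ps = 92.2 + 0.2·199 = 132.

Buyers pay 90; sellers receive 132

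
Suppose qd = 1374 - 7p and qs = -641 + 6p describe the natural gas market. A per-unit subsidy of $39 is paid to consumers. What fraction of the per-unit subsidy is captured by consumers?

Pre-subsidy: 1374 - 7p = -641 + 6p gives p* = 155, q* = 289.
With the rebate, buyers effectively pay pb = ps − 39, where ps is the price sellers receive.
Demand in terms of ps becomes qd = 1374 − 7(ps − 39) = 1647 - 7ps. Setting this equal to supply: 1647 - 7ps = -641 + 6ps, so ps = 176.
Buyers pay pb = 176 − 39 = 137; q' = -641 + 6·176 = 415.
Buyers' price falls by p* − pb = 155 − 137 = 18; sellers' price rises by ps − p* = 176 − 155 = 21.
So consumers capture 18/39 = 6/13 of each unit of subsidy.

Consumer share = 6/13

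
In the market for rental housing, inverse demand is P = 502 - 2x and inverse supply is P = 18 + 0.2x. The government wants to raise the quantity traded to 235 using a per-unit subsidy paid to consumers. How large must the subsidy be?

At x = 235, from the demand curve buyers pay Pb = 502 − 2·235 = 32; from the supply curve sellers need Ps = 18 + 0.2·235 = 65.
The subsidy must fill the gap: s = Ps − Pb = 65 − 32 = 33.

Required subsidy s = 33 per unit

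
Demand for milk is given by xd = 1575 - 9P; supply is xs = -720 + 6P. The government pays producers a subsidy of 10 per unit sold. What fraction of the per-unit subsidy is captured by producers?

Producer share = 0.6

Pre-subsidy: 1575 - 9P = -720 + 6P gives P* = 153, x* = 198.
With the subsidy, sellers receive Ps = Pb + 10 for each unit, where Pb is the price buyers pay.
Supply in terms of Pb becomes xs = -720 + 6(Pb + 10) = -660 + 6Pb. Setting this equal to demand: 1575 - 9Pb = -660 + 6Pb, so Pb = 149.
Sellers receive Ps = 149 + 10 = 159; x' = 1575 − 9·149 = 234.
Buyers' price falls by P* − Pb = 153 − 149 = 4; sellers' price rises by Ps − P* = 159 − 153 = 6.
So producers capture 6/10 = 0.6 of each unit of subsidy.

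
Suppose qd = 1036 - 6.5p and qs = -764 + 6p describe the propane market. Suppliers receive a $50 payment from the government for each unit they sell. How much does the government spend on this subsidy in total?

Pre-subsidy: 1036 - 6.5p = -764 + 6p gives p* = 144, q* = 100.
With the subsidy, sellers receive ps = pb + 50 for each unit, where pb is the price buyers pay.
Supply in terms of pb becomes qs = -764 + 6(pb + 50) = -464 + 6pb. Setting this equal to demand: 1036 - 6.5pb = -464 + 6pb, so pb = 120.
Sellers receive ps = 120 + 50 = 170; q' = 1036 − 6.5·120 = 256.
Government outlay = subsidy × quantity = 50 × 256 = 12800.

Government cost = $12800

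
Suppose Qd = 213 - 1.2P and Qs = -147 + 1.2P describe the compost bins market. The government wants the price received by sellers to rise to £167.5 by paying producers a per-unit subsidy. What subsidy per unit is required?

Required subsidy s = £35 per unit

At a seller price of 167.5, quantity supplied is -147 + 1.2·167.5 = 54.
Buyers absorb 54 only when they pay Pb with 213 − 1.2·Pb = 54, i.e. Pb = 132.5.
s = Ps − Pb = 167.5 − 132.5 = 35.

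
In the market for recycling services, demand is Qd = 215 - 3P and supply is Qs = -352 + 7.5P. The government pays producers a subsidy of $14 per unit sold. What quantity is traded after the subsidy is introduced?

Q' = 83

Pre-subsidy: 215 - 3P = -352 + 7.5P gives P* = 54, Q* = 53.
With the subsidy, sellers receive Ps = Pb + 14 for each unit, where Pb is the price buyers pay.
Supply in terms of Pb becomes Qs = -352 + 7.5(Pb + 14) = -247 + 7.5Pb. Setting this equal to demand: 215 - 3Pb = -247 + 7.5Pb, so Pb = 44.
Sellers receive Ps = 44 + 14 = 58; Q' = 215 − 3·44 = 83.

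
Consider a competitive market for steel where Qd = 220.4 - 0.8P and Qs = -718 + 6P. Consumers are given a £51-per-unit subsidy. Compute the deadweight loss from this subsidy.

Pre-subsidy: 220.4 - 0.8P = -718 + 6P gives P* = 138, Q* = 110.
With the rebate, buyers effectively pay Pb = Ps − 51, where Ps is the price sellers receive.
Demand in terms of Ps becomes Qd = 220.4 − 0.8(Ps − 51) = 261.2 - 0.8Ps. Setting this equal to supply: 261.2 - 0.8Ps = -718 + 6Ps, so Ps = 144.
Buyers pay Pb = 144 − 51 = 93; Q' = -718 + 6·144 = 146.
The subsidy expands output by 146 − 110 = 36 past the efficient level; on those units the gap between marginal cost and willingness to pay runs from 0 up to 51.
DWL = ½ × 51 × 36 = 918.

Deadweight loss = £918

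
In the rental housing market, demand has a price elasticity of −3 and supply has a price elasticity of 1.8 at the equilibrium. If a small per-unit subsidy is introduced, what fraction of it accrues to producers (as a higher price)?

Producer share = 0.625

For a small subsidy around the equilibrium, the benefit split depends on the relative slopes, which at a point are proportional to the elasticities.
Buyer share = εs/(εs + |εd|) = 1.8/(1.8 + 3) = 0.375; seller share = |εd|/(εs + |εd|) = 0.625.
So producers capture 0.625 of the subsidy.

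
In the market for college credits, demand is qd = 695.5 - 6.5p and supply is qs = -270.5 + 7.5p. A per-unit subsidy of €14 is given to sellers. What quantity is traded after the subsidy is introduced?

q' = 295.75

Pre-subsidy: 695.5 - 6.5p = -270.5 + 7.5p gives p* = 69, q* = 247.
With the subsidy, sellers receive ps = pb + 14 for each unit, where pb is the price buyers pay.
Supply in terms of pb becomes qs = -270.5 + 7.5(pb + 14) = -165.5 + 7.5pb. Setting this equal to demand: 695.5 - 6.5pb = -165.5 + 7.5pb, so pb = 61.5.
Sellers receive ps = 61.5 + 14 = 75.5; q' = 695.5 − 6.5·61.5 = 295.75.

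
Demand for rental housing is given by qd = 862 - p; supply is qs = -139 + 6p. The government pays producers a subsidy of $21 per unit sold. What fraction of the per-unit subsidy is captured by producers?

Producer share = 1/7

Pre-subsidy: 862 - p = -139 + 6p gives p* = 143, q* = 719.
With the subsidy, sellers receive ps = pb + 21 for each unit, where pb is the price buyers pay.
Supply in terms of pb becomes qs = -139 + 6(pb + 21) = -13 + 6pb. Setting this equal to demand: 862 - pb = -13 + 6pb, so pb = 125.
Sellers receive ps = 125 + 21 = 146; q' = 862 − 1·125 = 737.
Buyers' price falls by p* − pb = 143 − 125 = 18; sellers' price rises by ps − p* = 146 − 143 = 3.
So producers capture 3/21 = 1/7 of each unit of subsidy.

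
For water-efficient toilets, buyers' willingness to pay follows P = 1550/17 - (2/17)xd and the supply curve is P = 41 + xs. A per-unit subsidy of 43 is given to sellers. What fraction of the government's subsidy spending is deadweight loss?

Pre-subsidy: 1550/17 - (2/17)x = 41 + x gives x* = 853/19 and P* = 1632/19.
With the subsidy, sellers receive Ps = Pb + 43 for each unit, where Pb is the price buyers pay.
On the curves, Pb = 1550/17 - (2/17)x and Ps = 41 + x; the wedge Ps − Pb = 43 gives 41 + x − (1550/17 - (2/17)x) = 43, so x' = 1584/19.
Then Pb = 1550/17 − (2/17)·(1584/19) = 1546/19 and Ps = 41 + 1·(1584/19) = 2363/19.
ΔCS = ½(853/19 + 1584/19)(1632/19 − 1546/19) = 104791/361; ΔPS = ½(853/19 + 1584/19)(2363/19 − 1632/19) = 1781447/722.
Government spending = 43 × 1584/19 = 68112/19.
DWL = ½ × 43 × (1584/19 − 853/19) = 31433/38; fraction = (31433/38) / (68112/19) = 731/3168.

DWL / government spending = 731/3168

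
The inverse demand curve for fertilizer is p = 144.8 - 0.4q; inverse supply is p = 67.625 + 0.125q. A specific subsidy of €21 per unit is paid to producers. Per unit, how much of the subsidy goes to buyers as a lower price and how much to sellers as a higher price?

Buyers gain €16 per unit; sellers gain €5 per unit

Pre-subsidy: 144.8 - 0.4q = 67.625 + 0.125q gives q* = 147 and p* = 86.
With the subsidy, sellers receive ps = pb + 21 for each unit, where pb is the price buyers pay.
On the curves, pb = 144.8 - 0.4q and ps = 67.625 + 0.125q; the wedge ps − pb = 21 gives 67.625 + 0.125q − (144.8 - 0.4q) = 21, so q' = 187.
Then pb = 144.8 − 0.4·187 = 70 and ps = 67.625 + 0.125·187 = 91.
Buyers' price falls by p* − pb = 86 − 70 = 16; sellers' price rises by ps − p* = 91 − 86 = 5.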